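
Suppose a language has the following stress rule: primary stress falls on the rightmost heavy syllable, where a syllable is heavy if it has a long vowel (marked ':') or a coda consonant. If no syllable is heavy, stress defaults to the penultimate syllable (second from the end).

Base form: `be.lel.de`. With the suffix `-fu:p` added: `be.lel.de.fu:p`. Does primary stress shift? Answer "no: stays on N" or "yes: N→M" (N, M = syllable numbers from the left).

Base `be.lel.de` (3 syllables):
  Weights: 1 be L, 2 lel H, 3 de L.
  Heavy syllables in the domain: 2. The rightmost is syllable 2 (lel).
  → primary stress on syllable 2.
Suffixed `be.lel.de.fu:p` (4 syllables):
  Weights: 1 be L, 2 lel H, 3 de L, 4 fu:p H.
  Heavy syllables in the domain: 2, 4. The rightmost is syllable 4 (fu:p).
  → primary stress on syllable 4.

yes: 2→4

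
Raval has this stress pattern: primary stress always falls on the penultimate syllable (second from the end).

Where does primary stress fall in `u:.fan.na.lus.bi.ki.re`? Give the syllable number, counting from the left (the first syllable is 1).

The word has 7 syllables; the penultimate syllable (second from the end) is syllable 6 (ki).
Primary stress: syllable 6 → u:.fan.na.lus.bi.ˈki.re.

6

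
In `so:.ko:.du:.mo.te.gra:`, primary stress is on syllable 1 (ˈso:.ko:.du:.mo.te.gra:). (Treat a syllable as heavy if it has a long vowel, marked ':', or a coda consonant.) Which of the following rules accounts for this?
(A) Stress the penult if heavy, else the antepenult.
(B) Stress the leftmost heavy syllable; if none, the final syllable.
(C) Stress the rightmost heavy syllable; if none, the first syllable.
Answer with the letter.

Rule A → syllable 4 (observed: 1).
Rule B → syllable 1 ✓.
Rule C → syllable 6 (observed: 1).

B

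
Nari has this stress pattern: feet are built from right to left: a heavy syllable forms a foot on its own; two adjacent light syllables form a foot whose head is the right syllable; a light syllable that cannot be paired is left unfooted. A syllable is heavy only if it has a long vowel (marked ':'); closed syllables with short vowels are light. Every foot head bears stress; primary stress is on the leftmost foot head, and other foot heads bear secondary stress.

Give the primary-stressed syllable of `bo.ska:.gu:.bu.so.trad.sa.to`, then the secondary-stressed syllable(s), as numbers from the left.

primary 2, secondary 3, 6, 8

Weights: 1 bo L, 2 ska: H, 3 gu: H, 4 bu L, 5 so L, 6 trad L, 7 sa L, 8 to L.
Parse right to left (heavy = foot alone; LL = one foot; stranded L unfooted): bo (ˈska:) (ˈgu:) bu (so.ˈtrad) (sa.ˈto).
Foot heads: 2, 3, 6, 8.
Primary stress on the leftmost head = syllable 2.
Secondary stress on 3, 6, 8: bo.ˈska:.ˌgu:.bu.so.ˌtrad.sa.ˌto.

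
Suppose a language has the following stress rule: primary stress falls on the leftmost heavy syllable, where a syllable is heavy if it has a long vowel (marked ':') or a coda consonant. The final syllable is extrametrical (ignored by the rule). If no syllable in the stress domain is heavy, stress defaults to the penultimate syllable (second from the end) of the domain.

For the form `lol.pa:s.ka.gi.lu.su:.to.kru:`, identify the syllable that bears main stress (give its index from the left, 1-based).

The final syllable (8, kru:) is extrametrical; the stress domain is syllables 1–7.
Weights: 1 lol H, 2 pa:s H, 3 ka L, 4 gi L, 5 lu L, 6 su: H, 7 to L.
Heavy syllables in the domain: 1, 2, 6. The leftmost is syllable 1 (lol).
Primary stress: syllable 1 → ˈlol.pa:s.ka.gi.lu.su:.to.kru:.

1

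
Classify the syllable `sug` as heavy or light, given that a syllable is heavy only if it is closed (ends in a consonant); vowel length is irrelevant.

heavy

`sug`: short vowel, closed (coda /g/). Closed (coda /g/) → heavy.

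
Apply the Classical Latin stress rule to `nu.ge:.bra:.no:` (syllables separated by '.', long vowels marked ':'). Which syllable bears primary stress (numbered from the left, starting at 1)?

Classical Latin: stress the penult if heavy (long vowel or closed), else the antepenult.
Weights: 2 ge: H, 3 bra: H, 4 no: H.
The penult (syllable 3, bra:) is heavy, so it takes stress.
Stress on syllable 3: nu.ge:.ˈbra:.no:.

3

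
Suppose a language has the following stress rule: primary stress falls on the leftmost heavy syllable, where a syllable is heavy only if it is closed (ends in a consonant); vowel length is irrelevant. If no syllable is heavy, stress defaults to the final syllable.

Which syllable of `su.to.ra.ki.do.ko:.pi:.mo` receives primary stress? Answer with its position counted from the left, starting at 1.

8

Weights: 1 su L, 2 to L, 3 ra L, 4 ki L, 5 do L, 6 ko: L, 7 pi: L, 8 mo L.
No heavy syllable in the domain; default to the final syllable = syllable 8.
Primary stress: syllable 8 → su.to.ra.ki.do.ko:.pi:.ˈmo.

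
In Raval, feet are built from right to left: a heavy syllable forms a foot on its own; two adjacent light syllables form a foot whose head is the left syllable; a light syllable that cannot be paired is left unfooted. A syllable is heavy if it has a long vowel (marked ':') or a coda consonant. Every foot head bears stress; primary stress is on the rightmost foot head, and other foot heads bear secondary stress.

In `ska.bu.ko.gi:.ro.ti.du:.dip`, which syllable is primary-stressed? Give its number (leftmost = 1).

Weights: 1 ska L, 2 bu L, 3 ko L, 4 gi: H, 5 ro L, 6 ti L, 7 du: H, 8 dip H.
Parse right to left (heavy = foot alone; LL = one foot; stranded L unfooted): ska (ˈbu.ko) (ˈgi:) (ˈro.ti) (ˈdu:) (ˈdip).
Foot heads: 2, 4, 5, 7, 8.
Primary stress on the rightmost head = syllable 8.
Primary stress: syllable 8 → ska.bu.ko.gi:.ro.ti.du:.ˈdip.

8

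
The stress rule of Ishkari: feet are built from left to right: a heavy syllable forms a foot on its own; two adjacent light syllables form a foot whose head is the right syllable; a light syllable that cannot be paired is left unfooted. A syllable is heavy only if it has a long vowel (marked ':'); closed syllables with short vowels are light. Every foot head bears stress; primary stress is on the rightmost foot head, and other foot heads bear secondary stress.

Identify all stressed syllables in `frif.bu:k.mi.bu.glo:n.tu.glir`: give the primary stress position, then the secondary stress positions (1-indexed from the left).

Weights: 1 frif L, 2 bu:k H, 3 mi L, 4 bu L, 5 glo:n H, 6 tu L, 7 glir L.
Parse left to right (heavy = foot alone; LL = one foot; stranded L unfooted): frif (ˈbu:k) (mi.ˈbu) (ˈglo:n) (tu.ˈglir).
Foot heads: 2, 4, 5, 7.
Primary stress on the rightmost head = syllable 7.
Secondary stress on 2, 4, 5: frif.ˌbu:k.mi.ˌbu.ˌglo:n.tu.ˈglir.

primary 7, secondary 2, 4, 5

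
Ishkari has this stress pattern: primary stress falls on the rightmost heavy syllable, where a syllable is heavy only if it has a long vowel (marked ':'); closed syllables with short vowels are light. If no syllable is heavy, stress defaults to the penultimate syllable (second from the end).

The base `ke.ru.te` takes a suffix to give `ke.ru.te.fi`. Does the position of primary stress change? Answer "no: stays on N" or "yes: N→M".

yes: 2→3

Base `ke.ru.te` (3 syllables):
  Weights: 1 ke L, 2 ru L, 3 te L.
  No heavy syllable in the domain; default to the penultimate syllable (second from the end) = syllable 2.
  → primary stress on syllable 2.
Suffixed `ke.ru.te.fi` (4 syllables):
  Weights: 1 ke L, 2 ru L, 3 te L, 4 fi L.
  No heavy syllable in the domain; default to the penultimate syllable (second from the end) = syllable 3.
  → primary stress on syllable 3.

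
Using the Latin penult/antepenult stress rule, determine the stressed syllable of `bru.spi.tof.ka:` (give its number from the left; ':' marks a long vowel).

3

Classical Latin: stress the penult if heavy (long vowel or closed), else the antepenult.
Weights: 2 spi L, 3 tof H, 4 ka: H.
The penult (syllable 3, tof) is heavy, so it takes stress.
Stress on syllable 3: bru.spi.ˈtof.ka:.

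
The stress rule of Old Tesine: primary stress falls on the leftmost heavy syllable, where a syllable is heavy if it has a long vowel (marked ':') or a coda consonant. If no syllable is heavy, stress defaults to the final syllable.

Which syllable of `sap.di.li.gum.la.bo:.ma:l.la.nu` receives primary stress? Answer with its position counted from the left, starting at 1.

Weights: 1 sap H, 2 di L, 3 li L, 4 gum H, 5 la L, 6 bo: H, 7 ma:l H, 8 la L, 9 nu L.
Heavy syllables in the domain: 1, 4, 6, 7. The leftmost is syllable 1 (sap).
Primary stress: syllable 1 → ˈsap.di.li.gum.la.bo:.ma:l.la.nu.

1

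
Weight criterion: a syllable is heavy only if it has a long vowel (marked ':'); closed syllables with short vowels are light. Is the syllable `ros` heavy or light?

`ros`: short vowel, closed (coda /s/). Short vowel → light.

light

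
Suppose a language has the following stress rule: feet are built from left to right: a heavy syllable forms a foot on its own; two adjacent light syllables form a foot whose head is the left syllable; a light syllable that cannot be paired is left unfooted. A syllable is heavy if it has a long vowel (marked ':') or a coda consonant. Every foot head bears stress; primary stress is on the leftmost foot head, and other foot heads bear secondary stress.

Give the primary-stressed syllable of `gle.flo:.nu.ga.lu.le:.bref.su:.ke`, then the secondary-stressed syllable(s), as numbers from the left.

primary 2, secondary 3, 6, 7, 8

Weights: 1 gle L, 2 flo: H, 3 nu L, 4 ga L, 5 lu L, 6 le: H, 7 bref H, 8 su: H, 9 ke L.
Parse left to right (heavy = foot alone; LL = one foot; stranded L unfooted): gle (ˈflo:) (ˈnu.ga) lu (ˈle:) (ˈbref) (ˈsu:) ke.
Foot heads: 2, 3, 6, 7, 8.
Primary stress on the leftmost head = syllable 2.
Secondary stress on 3, 6, 7, 8: gle.ˈflo:.ˌnu.ga.lu.ˌle:.ˌbref.ˌsu:.ke.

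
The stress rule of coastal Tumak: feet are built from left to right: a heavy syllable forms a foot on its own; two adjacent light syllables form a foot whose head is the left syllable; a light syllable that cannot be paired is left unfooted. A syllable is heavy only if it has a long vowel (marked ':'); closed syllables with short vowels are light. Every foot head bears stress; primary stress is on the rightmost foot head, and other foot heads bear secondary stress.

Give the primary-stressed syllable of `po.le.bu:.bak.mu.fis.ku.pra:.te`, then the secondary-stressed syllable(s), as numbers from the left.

primary 8, secondary 1, 3, 4, 6

Weights: 1 po L, 2 le L, 3 bu: H, 4 bak L, 5 mu L, 6 fis L, 7 ku L, 8 pra: H, 9 te L.
Parse left to right (heavy = foot alone; LL = one foot; stranded L unfooted): (ˈpo.le) (ˈbu:) (ˈbak.mu) (ˈfis.ku) (ˈpra:) te.
Foot heads: 1, 3, 4, 6, 8.
Primary stress on the rightmost head = syllable 8.
Secondary stress on 1, 3, 4, 6: ˌpo.le.ˌbu:.ˌbak.mu.ˌfis.ku.ˈpra:.te.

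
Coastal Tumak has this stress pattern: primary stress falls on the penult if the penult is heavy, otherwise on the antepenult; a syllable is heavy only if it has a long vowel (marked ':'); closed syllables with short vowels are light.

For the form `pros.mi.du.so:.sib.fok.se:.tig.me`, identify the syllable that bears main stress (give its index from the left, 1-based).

7

Weights: 7 se: H, 8 tig L, 9 me L.
The penult (syllable 8, tig) is light, so stress falls on the antepenult (syllable 7, se:).
Primary stress: syllable 7 → pros.mi.du.so:.sib.fok.ˈse:.tig.me.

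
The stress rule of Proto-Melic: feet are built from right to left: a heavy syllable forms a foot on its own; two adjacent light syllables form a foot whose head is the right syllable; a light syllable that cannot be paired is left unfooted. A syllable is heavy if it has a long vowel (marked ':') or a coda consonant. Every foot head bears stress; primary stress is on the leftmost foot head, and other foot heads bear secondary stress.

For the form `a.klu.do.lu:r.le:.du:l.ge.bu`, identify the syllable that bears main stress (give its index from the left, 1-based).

Weights: 1 a L, 2 klu L, 3 do L, 4 lu:r H, 5 le: H, 6 du:l H, 7 ge L, 8 bu L.
Parse right to left (heavy = foot alone; LL = one foot; stranded L unfooted): a (klu.ˈdo) (ˈlu:r) (ˈle:) (ˈdu:l) (ge.ˈbu).
Foot heads: 3, 4, 5, 6, 8.
Primary stress on the leftmost head = syllable 3.
Primary stress: syllable 3 → a.klu.ˈdo.lu:r.le:.du:l.ge.bu.

3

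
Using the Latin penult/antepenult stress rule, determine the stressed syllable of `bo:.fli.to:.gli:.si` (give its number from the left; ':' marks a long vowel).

4

Classical Latin: stress the penult if heavy (long vowel or closed), else the antepenult.
Weights: 3 to: H, 4 gli: H, 5 si L.
The penult (syllable 4, gli:) is heavy, so it takes stress.
Stress on syllable 4: bo:.fli.to:.ˈgli:.si.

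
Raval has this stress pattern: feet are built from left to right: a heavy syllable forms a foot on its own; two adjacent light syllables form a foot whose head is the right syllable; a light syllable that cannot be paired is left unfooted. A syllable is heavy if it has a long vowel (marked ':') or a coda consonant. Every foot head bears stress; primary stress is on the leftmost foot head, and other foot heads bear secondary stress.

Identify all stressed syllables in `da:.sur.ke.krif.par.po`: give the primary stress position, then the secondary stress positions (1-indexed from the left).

Weights: 1 da: H, 2 sur H, 3 ke L, 4 krif H, 5 par H, 6 po L.
Parse left to right (heavy = foot alone; LL = one foot; stranded L unfooted): (ˈda:) (ˈsur) ke (ˈkrif) (ˈpar) po.
Foot heads: 1, 2, 4, 5.
Primary stress on the leftmost head = syllable 1.
Secondary stress on 2, 4, 5: ˈda:.ˌsur.ke.ˌkrif.ˌpar.po.

primary 1, secondary 2, 4, 5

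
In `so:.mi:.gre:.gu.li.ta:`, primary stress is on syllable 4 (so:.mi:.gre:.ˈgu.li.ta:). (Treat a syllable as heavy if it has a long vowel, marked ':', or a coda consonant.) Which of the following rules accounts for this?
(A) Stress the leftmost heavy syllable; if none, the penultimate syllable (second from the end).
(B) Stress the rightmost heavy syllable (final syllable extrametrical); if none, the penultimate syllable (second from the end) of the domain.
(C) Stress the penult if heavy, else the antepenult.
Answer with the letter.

C

Rule A → syllable 1 (observed: 4).
Rule B → syllable 3 (observed: 4).
Rule C → syllable 4 ✓.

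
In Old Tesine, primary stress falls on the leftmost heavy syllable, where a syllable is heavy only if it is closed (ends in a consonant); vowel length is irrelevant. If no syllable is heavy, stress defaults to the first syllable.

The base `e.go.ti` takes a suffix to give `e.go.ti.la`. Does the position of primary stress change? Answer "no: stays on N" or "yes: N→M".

Base `e.go.ti` (3 syllables):
  Weights: 1 e L, 2 go L, 3 ti L.
  No heavy syllable in the domain; default to the first syllable = syllable 1.
  → primary stress on syllable 1.
Suffixed `e.go.ti.la` (4 syllables):
  Weights: 1 e L, 2 go L, 3 ti L, 4 la L.
  No heavy syllable in the domain; default to the first syllable = syllable 1.
  → primary stress on syllable 1.

no: stays on 1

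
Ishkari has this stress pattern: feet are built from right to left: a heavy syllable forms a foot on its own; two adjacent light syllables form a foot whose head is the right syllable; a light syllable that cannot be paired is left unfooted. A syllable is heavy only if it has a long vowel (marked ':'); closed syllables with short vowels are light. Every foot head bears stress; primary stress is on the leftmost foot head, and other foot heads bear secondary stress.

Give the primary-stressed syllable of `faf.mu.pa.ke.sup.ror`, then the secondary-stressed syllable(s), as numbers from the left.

primary 2, secondary 4, 6

Weights: 1 faf L, 2 mu L, 3 pa L, 4 ke L, 5 sup L, 6 ror L.
Parse right to left (heavy = foot alone; LL = one foot; stranded L unfooted): (faf.ˈmu) (pa.ˈke) (sup.ˈror).
Foot heads: 2, 4, 6.
Primary stress on the leftmost head = syllable 2.
Secondary stress on 4, 6: faf.ˈmu.pa.ˌke.sup.ˌror.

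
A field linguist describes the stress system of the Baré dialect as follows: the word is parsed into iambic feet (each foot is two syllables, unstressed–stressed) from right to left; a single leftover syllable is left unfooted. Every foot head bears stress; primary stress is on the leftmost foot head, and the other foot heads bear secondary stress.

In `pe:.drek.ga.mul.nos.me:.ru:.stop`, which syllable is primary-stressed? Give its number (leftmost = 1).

Parse right to left into iambic (σˈσ) feet: (pe:.ˈdrek) (ga.ˈmul) (nos.ˈme:) (ru:.ˈstop).
Foot heads (stressed positions): 2, 4, 6, 8.
End Rule Leftmost: primary stress on the leftmost head = syllable 2.
Primary stress: syllable 2 → pe:.ˈdrek.ga.mul.nos.me:.ru:.stop.

2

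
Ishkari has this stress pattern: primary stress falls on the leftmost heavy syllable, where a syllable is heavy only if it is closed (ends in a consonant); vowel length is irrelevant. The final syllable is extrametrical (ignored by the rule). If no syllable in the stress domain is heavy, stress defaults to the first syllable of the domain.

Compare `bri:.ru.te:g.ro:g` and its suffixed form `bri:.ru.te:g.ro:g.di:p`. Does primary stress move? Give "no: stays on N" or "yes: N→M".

no: stays on 3

Base `bri:.ru.te:g.ro:g` (4 syllables):
  The final syllable (4, ro:g) is extrametrical; the stress domain is syllables 1–3.
  Weights: 1 bri: L, 2 ru L, 3 te:g H.
  Heavy syllables in the domain: 3. The leftmost is syllable 3 (te:g).
  → primary stress on syllable 3.
Suffixed `bri:.ru.te:g.ro:g.di:p` (5 syllables):
  The final syllable (5, di:p) is extrametrical; the stress domain is syllables 1–4.
  Weights: 1 bri: L, 2 ru L, 3 te:g H, 4 ro:g H.
  Heavy syllables in the domain: 3, 4. The leftmost is syllable 3 (te:g).
  → primary stress on syllable 3.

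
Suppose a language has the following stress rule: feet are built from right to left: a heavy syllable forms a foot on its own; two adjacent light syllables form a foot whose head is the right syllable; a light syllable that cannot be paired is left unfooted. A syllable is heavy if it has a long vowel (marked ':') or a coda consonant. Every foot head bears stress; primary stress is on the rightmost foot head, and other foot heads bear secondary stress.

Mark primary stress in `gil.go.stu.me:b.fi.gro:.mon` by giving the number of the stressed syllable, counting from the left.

7

Weights: 1 gil H, 2 go L, 3 stu L, 4 me:b H, 5 fi L, 6 gro: H, 7 mon H.
Parse right to left (heavy = foot alone; LL = one foot; stranded L unfooted): (ˈgil) (go.ˈstu) (ˈme:b) fi (ˈgro:) (ˈmon).
Foot heads: 1, 3, 4, 6, 7.
Primary stress on the rightmost head = syllable 7.
Primary stress: syllable 7 → gil.go.stu.me:b.fi.gro:.ˈmon.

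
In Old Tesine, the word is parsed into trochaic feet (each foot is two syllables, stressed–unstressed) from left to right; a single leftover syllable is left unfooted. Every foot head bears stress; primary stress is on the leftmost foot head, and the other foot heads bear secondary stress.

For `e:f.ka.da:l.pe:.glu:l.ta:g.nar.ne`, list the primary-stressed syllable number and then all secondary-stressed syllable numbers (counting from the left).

primary 1, secondary 3, 5, 7

Parse left to right into trochaic (ˈσσ) feet: (ˈe:f.ka) (ˈda:l.pe:) (ˈglu:l.ta:g) (ˈnar.ne).
Foot heads (stressed positions): 1, 3, 5, 7.
End Rule Leftmost: primary stress on the leftmost head = syllable 1.
Secondary stress on 3, 5, 7: ˈe:f.ka.ˌda:l.pe:.ˌglu:l.ta:g.ˌnar.ne.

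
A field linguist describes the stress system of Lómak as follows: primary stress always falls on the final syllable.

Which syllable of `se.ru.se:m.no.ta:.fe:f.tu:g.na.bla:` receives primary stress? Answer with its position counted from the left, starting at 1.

9

The word has 9 syllables; the final syllable is syllable 9 (bla:).
Primary stress: syllable 9 → se.ru.se:m.no.ta:.fe:f.tu:g.na.ˈbla:.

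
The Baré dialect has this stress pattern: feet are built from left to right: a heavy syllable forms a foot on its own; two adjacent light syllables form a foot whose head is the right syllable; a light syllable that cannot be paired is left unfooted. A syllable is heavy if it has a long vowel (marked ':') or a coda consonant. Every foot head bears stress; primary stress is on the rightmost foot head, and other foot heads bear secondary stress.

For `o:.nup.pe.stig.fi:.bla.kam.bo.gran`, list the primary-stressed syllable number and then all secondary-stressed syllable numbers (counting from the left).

primary 9, secondary 1, 2, 4, 5, 7

Weights: 1 o: H, 2 nup H, 3 pe L, 4 stig H, 5 fi: H, 6 bla L, 7 kam H, 8 bo L, 9 gran H.
Parse left to right (heavy = foot alone; LL = one foot; stranded L unfooted): (ˈo:) (ˈnup) pe (ˈstig) (ˈfi:) bla (ˈkam) bo (ˈgran).
Foot heads: 1, 2, 4, 5, 7, 9.
Primary stress on the rightmost head = syllable 9.
Secondary stress on 1, 2, 4, 5, 7: ˌo:.ˌnup.pe.ˌstig.ˌfi:.bla.ˌkam.bo.ˈgran.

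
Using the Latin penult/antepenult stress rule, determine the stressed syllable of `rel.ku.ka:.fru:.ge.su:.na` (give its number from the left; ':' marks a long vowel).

6

Classical Latin: stress the penult if heavy (long vowel or closed), else the antepenult.
Weights: 5 ge L, 6 su: H, 7 na L.
The penult (syllable 6, su:) is heavy, so it takes stress.
Stress on syllable 6: rel.ku.ka:.fru:.ge.ˈsu:.na.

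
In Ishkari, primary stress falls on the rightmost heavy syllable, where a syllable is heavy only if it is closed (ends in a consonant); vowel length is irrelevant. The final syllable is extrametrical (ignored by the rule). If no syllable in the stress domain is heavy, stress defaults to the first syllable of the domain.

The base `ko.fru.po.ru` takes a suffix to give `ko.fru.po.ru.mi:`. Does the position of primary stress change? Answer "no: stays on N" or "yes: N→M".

no: stays on 1

Base `ko.fru.po.ru` (4 syllables):
  The final syllable (4, ru) is extrametrical; the stress domain is syllables 1–3.
  Weights: 1 ko L, 2 fru L, 3 po L.
  No heavy syllable in the domain; default to the first syllable of the domain = syllable 1.
  → primary stress on syllable 1.
Suffixed `ko.fru.po.ru.mi:` (5 syllables):
  The final syllable (5, mi:) is extrametrical; the stress domain is syllables 1–4.
  Weights: 1 ko L, 2 fru L, 3 po L, 4 ru L.
  No heavy syllable in the domain; default to the first syllable of the domain = syllable 1.
  → primary stress on syllable 1.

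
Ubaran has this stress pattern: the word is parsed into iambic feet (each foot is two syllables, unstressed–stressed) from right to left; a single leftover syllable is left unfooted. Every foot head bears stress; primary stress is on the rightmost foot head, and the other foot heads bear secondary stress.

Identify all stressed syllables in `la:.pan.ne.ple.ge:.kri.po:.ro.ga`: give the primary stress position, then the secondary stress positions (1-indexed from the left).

Parse right to left into iambic (σˈσ) feet: la: (pan.ˈne) (ple.ˈge:) (kri.ˈpo:) (ro.ˈga). Syllable 1 is left unfooted.
Foot heads (stressed positions): 3, 5, 7, 9.
End Rule Rightmost: primary stress on the rightmost head = syllable 9.
Secondary stress on 3, 5, 7: la:.pan.ˌne.ple.ˌge:.kri.ˌpo:.ro.ˈga.

primary 9, secondary 3, 5, 7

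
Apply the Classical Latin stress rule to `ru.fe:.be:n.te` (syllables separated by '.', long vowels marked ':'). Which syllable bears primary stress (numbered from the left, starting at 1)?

Classical Latin: stress the penult if heavy (long vowel or closed), else the antepenult.
Weights: 2 fe: H, 3 be:n H, 4 te L.
The penult (syllable 3, be:n) is heavy, so it takes stress.
Stress on syllable 3: ru.fe:.ˈbe:n.te.

3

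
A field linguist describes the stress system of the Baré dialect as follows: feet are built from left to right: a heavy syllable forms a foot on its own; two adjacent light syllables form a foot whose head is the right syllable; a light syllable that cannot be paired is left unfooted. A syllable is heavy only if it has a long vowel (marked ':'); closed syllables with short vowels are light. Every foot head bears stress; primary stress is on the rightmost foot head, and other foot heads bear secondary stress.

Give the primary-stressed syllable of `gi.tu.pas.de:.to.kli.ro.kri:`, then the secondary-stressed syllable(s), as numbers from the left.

Weights: 1 gi L, 2 tu L, 3 pas L, 4 de: H, 5 to L, 6 kli L, 7 ro L, 8 kri: H.
Parse left to right (heavy = foot alone; LL = one foot; stranded L unfooted): (gi.ˈtu) pas (ˈde:) (to.ˈkli) ro (ˈkri:).
Foot heads: 2, 4, 6, 8.
Primary stress on the rightmost head = syllable 8.
Secondary stress on 2, 4, 6: gi.ˌtu.pas.ˌde:.to.ˌkli.ro.ˈkri:.

primary 8, secondary 2, 4, 6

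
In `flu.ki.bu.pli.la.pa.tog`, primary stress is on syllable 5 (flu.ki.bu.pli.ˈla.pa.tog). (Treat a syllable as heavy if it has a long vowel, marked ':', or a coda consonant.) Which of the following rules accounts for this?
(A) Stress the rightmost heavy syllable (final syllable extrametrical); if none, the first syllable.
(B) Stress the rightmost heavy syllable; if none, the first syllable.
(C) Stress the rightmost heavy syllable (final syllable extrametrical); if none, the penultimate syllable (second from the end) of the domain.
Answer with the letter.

C

Rule A → syllable 1 (observed: 5).
Rule B → syllable 7 (observed: 5).
Rule C → syllable 5 ✓.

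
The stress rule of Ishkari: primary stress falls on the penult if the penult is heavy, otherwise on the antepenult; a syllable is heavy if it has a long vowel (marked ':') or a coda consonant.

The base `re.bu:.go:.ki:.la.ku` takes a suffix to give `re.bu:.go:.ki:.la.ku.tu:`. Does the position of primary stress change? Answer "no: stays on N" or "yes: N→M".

yes: 4→5

Base `re.bu:.go:.ki:.la.ku` (6 syllables):
  Weights: 4 ki: H, 5 la L, 6 ku L.
  The penult (syllable 5, la) is light, so stress falls on the antepenult (syllable 4, ki:).
  → primary stress on syllable 4.
Suffixed `re.bu:.go:.ki:.la.ku.tu:` (7 syllables):
  Weights: 5 la L, 6 ku L, 7 tu: H.
  The penult (syllable 6, ku) is light, so stress falls on the antepenult (syllable 5, la).
  → primary stress on syllable 5.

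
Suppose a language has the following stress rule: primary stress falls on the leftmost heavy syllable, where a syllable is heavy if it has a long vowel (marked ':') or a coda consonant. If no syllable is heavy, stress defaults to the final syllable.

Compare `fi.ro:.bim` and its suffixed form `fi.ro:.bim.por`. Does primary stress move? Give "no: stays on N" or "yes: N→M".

Base `fi.ro:.bim` (3 syllables):
  Weights: 1 fi L, 2 ro: H, 3 bim H.
  Heavy syllables in the domain: 2, 3. The leftmost is syllable 2 (ro:).
  → primary stress on syllable 2.
Suffixed `fi.ro:.bim.por` (4 syllables):
  Weights: 1 fi L, 2 ro: H, 3 bim H, 4 por H.
  Heavy syllables in the domain: 2, 3, 4. The leftmost is syllable 2 (ro:).
  → primary stress on syllable 2.

no: stays on 2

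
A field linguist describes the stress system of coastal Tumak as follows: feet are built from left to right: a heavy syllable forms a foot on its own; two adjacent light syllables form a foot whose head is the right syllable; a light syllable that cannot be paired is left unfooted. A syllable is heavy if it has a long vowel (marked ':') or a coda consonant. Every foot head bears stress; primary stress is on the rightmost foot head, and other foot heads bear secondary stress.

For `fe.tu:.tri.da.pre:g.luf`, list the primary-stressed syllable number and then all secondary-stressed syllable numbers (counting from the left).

primary 6, secondary 2, 4, 5

Weights: 1 fe L, 2 tu: H, 3 tri L, 4 da L, 5 pre:g H, 6 luf H.
Parse left to right (heavy = foot alone; LL = one foot; stranded L unfooted): fe (ˈtu:) (tri.ˈda) (ˈpre:g) (ˈluf).
Foot heads: 2, 4, 5, 6.
Primary stress on the rightmost head = syllable 6.
Secondary stress on 2, 4, 5: fe.ˌtu:.tri.ˌda.ˌpre:g.ˈluf.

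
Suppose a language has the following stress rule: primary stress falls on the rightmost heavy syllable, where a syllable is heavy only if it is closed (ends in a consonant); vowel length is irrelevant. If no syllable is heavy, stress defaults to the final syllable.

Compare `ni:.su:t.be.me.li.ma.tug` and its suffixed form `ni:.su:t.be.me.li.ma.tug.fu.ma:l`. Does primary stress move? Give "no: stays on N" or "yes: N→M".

yes: 7→9

Base `ni:.su:t.be.me.li.ma.tug` (7 syllables):
  Weights: 1 ni: L, 2 su:t H, 3 be L, 4 me L, 5 li L, 6 ma L, 7 tug H.
  Heavy syllables in the domain: 2, 7. The rightmost is syllable 7 (tug).
  → primary stress on syllable 7.
Suffixed `ni:.su:t.be.me.li.ma.tug.fu.ma:l` (9 syllables):
  Weights: 1 ni: L, 2 su:t H, 3 be L, 4 me L, 5 li L, 6 ma L, 7 tug H, 8 fu L, 9 ma:l H.
  Heavy syllables in the domain: 2, 7, 9. The rightmost is syllable 9 (ma:l).
  → primary stress on syllable 9.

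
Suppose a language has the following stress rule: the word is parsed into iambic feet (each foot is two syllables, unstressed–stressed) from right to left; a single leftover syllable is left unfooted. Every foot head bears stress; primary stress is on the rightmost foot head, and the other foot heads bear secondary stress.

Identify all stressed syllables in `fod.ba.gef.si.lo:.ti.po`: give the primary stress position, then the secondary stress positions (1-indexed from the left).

Parse right to left into iambic (σˈσ) feet: fod (ba.ˈgef) (si.ˈlo:) (ti.ˈpo). Syllable 1 is left unfooted.
Foot heads (stressed positions): 3, 5, 7.
End Rule Rightmost: primary stress on the rightmost head = syllable 7.
Secondary stress on 3, 5: fod.ba.ˌgef.si.ˌlo:.ti.ˈpo.

primary 7, secondary 3, 5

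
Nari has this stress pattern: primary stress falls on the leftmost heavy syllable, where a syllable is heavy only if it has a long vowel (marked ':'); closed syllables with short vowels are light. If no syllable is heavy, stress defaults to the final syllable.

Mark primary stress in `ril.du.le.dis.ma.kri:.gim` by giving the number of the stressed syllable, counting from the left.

Weights: 1 ril L, 2 du L, 3 le L, 4 dis L, 5 ma L, 6 kri: H, 7 gim L.
Heavy syllables in the domain: 6. The leftmost is syllable 6 (kri:).
Primary stress: syllable 6 → ril.du.le.dis.ma.ˈkri:.gim.

6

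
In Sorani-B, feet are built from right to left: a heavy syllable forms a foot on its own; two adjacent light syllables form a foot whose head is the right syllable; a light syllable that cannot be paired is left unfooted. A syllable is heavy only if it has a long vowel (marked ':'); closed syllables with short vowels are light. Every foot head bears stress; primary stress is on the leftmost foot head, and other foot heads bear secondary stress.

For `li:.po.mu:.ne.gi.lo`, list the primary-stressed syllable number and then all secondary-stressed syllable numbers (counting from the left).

primary 1, secondary 3, 6

Weights: 1 li: H, 2 po L, 3 mu: H, 4 ne L, 5 gi L, 6 lo L.
Parse right to left (heavy = foot alone; LL = one foot; stranded L unfooted): (ˈli:) po (ˈmu:) ne (gi.ˈlo).
Foot heads: 1, 3, 6.
Primary stress on the leftmost head = syllable 1.
Secondary stress on 3, 6: ˈli:.po.ˌmu:.ne.gi.ˌlo.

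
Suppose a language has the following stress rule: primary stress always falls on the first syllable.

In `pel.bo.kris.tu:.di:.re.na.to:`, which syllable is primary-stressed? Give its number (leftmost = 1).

1

The word has 8 syllables; the first syllable is syllable 1 (pel).
Primary stress: syllable 1 → ˈpel.bo.kris.tu:.di:.re.na.to:.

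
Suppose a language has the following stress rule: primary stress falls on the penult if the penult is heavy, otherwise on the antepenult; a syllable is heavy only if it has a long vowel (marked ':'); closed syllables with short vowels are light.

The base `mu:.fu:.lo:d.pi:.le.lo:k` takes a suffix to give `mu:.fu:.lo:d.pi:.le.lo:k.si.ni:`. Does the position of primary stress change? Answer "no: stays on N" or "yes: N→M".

yes: 4→6

Base `mu:.fu:.lo:d.pi:.le.lo:k` (6 syllables):
  Weights: 4 pi: H, 5 le L, 6 lo:k H.
  The penult (syllable 5, le) is light, so stress falls on the antepenult (syllable 4, pi:).
  → primary stress on syllable 4.
Suffixed `mu:.fu:.lo:d.pi:.le.lo:k.si.ni:` (8 syllables):
  Weights: 6 lo:k H, 7 si L, 8 ni: H.
  The penult (syllable 7, si) is light, so stress falls on the antepenult (syllable 6, lo:k).
  → primary stress on syllable 6.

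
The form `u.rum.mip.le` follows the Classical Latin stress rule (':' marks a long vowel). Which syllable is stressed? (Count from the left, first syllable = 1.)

3

Classical Latin: stress the penult if heavy (long vowel or closed), else the antepenult.
Weights: 2 rum H, 3 mip H, 4 le L.
The penult (syllable 3, mip) is heavy, so it takes stress.
Stress on syllable 3: u.rum.ˈmip.le.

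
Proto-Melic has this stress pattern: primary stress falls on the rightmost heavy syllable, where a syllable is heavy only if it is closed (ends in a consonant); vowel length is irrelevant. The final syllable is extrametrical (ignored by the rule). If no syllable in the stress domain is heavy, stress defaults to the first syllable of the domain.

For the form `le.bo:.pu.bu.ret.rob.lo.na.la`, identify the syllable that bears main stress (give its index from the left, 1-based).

6

The final syllable (9, la) is extrametrical; the stress domain is syllables 1–8.
Weights: 1 le L, 2 bo: L, 3 pu L, 4 bu L, 5 ret H, 6 rob H, 7 lo L, 8 na L.
Heavy syllables in the domain: 5, 6. The rightmost is syllable 6 (rob).
Primary stress: syllable 6 → le.bo:.pu.bu.ret.ˈrob.lo.na.la.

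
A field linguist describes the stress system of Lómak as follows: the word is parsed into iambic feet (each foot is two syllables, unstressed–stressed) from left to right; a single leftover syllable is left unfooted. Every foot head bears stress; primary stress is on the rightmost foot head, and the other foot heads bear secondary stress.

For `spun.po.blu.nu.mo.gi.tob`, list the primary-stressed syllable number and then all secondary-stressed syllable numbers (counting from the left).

Parse left to right into iambic (σˈσ) feet: (spun.ˈpo) (blu.ˈnu) (mo.ˈgi) tob. Syllable 7 is left unfooted.
Foot heads (stressed positions): 2, 4, 6.
End Rule Rightmost: primary stress on the rightmost head = syllable 6.
Secondary stress on 2, 4: spun.ˌpo.blu.ˌnu.mo.ˈgi.tob.

primary 6, secondary 2, 4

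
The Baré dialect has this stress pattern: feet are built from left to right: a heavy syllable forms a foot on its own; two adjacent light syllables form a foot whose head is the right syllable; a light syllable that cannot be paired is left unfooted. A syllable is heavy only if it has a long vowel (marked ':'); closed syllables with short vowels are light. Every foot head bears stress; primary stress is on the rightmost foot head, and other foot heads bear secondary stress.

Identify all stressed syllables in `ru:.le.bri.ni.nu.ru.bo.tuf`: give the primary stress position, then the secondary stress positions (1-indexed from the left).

primary 7, secondary 1, 3, 5

Weights: 1 ru: H, 2 le L, 3 bri L, 4 ni L, 5 nu L, 6 ru L, 7 bo L, 8 tuf L.
Parse left to right (heavy = foot alone; LL = one foot; stranded L unfooted): (ˈru:) (le.ˈbri) (ni.ˈnu) (ru.ˈbo) tuf.
Foot heads: 1, 3, 5, 7.
Primary stress on the rightmost head = syllable 7.
Secondary stress on 1, 3, 5: ˌru:.le.ˌbri.ni.ˌnu.ru.ˈbo.tuf.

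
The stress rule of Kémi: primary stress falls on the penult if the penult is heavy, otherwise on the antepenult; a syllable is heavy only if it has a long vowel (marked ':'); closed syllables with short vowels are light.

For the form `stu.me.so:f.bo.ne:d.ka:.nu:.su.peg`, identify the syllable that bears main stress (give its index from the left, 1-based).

7

Weights: 7 nu: H, 8 su L, 9 peg L.
The penult (syllable 8, su) is light, so stress falls on the antepenult (syllable 7, nu:).
Primary stress: syllable 7 → stu.me.so:f.bo.ne:d.ka:.ˈnu:.su.peg.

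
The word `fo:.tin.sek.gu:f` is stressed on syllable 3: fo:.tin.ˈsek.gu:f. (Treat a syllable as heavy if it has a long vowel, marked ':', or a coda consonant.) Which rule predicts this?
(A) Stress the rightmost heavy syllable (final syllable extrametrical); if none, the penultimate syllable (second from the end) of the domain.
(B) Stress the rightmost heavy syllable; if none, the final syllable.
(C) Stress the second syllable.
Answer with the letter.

Rule A → syllable 3 ✓.
Rule B → syllable 4 (observed: 3).
Rule C → syllable 2 (observed: 3).

A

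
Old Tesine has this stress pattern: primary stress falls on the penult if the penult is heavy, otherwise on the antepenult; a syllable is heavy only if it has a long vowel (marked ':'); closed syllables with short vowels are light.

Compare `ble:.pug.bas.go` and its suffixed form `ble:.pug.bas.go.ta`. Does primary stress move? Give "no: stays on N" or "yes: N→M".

yes: 2→3

Base `ble:.pug.bas.go` (4 syllables):
  Weights: 2 pug L, 3 bas L, 4 go L.
  The penult (syllable 3, bas) is light, so stress falls on the antepenult (syllable 2, pug).
  → primary stress on syllable 2.
Suffixed `ble:.pug.bas.go.ta` (5 syllables):
  Weights: 3 bas L, 4 go L, 5 ta L.
  The penult (syllable 4, go) is light, so stress falls on the antepenult (syllable 3, bas).
  → primary stress on syllable 3.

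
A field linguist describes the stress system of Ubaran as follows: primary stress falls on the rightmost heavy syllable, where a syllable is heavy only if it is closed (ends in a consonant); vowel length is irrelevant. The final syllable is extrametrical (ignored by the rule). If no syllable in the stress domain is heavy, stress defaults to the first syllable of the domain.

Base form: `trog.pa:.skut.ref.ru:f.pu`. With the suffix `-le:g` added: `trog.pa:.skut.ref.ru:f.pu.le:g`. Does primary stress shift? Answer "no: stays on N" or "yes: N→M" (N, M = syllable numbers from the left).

no: stays on 5

Base `trog.pa:.skut.ref.ru:f.pu` (6 syllables):
  The final syllable (6, pu) is extrametrical; the stress domain is syllables 1–5.
  Weights: 1 trog H, 2 pa: L, 3 skut H, 4 ref H, 5 ru:f H.
  Heavy syllables in the domain: 1, 3, 4, 5. The rightmost is syllable 5 (ru:f).
  → primary stress on syllable 5.
Suffixed `trog.pa:.skut.ref.ru:f.pu.le:g` (7 syllables):
  The final syllable (7, le:g) is extrametrical; the stress domain is syllables 1–6.
  Weights: 1 trog H, 2 pa: L, 3 skut H, 4 ref H, 5 ru:f H, 6 pu L.
  Heavy syllables in the domain: 1, 3, 4, 5. The rightmost is syllable 5 (ru:f).
  → primary stress on syllable 5.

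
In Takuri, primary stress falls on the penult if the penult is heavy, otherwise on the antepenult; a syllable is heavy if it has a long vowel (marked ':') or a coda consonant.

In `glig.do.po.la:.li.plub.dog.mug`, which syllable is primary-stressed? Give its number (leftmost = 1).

7

Weights: 6 plub H, 7 dog H, 8 mug H.
The penult (syllable 7, dog) is heavy, so it takes stress.
Primary stress: syllable 7 → glig.do.po.la:.li.plub.ˈdog.mug.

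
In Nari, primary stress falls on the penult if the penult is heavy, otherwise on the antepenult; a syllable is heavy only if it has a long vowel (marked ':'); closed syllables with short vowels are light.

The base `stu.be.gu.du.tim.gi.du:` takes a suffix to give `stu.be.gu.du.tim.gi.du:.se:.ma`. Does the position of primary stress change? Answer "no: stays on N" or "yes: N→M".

yes: 5→8

Base `stu.be.gu.du.tim.gi.du:` (7 syllables):
  Weights: 5 tim L, 6 gi L, 7 du: H.
  The penult (syllable 6, gi) is light, so stress falls on the antepenult (syllable 5, tim).
  → primary stress on syllable 5.
Suffixed `stu.be.gu.du.tim.gi.du:.se:.ma` (9 syllables):
  Weights: 7 du: H, 8 se: H, 9 ma L.
  The penult (syllable 8, se:) is heavy, so it takes stress.
  → primary stress on syllable 8.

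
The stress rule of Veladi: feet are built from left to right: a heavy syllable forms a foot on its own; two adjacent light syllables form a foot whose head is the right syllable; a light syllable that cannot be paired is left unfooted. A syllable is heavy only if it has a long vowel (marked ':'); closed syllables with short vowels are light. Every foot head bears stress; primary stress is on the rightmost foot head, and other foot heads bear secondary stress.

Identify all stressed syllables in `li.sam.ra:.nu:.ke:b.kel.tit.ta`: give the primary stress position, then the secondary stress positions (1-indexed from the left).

primary 7, secondary 2, 3, 4, 5

Weights: 1 li L, 2 sam L, 3 ra: H, 4 nu: H, 5 ke:b H, 6 kel L, 7 tit L, 8 ta L.
Parse left to right (heavy = foot alone; LL = one foot; stranded L unfooted): (li.ˈsam) (ˈra:) (ˈnu:) (ˈke:b) (kel.ˈtit) ta.
Foot heads: 2, 3, 4, 5, 7.
Primary stress on the rightmost head = syllable 7.
Secondary stress on 2, 3, 4, 5: li.ˌsam.ˌra:.ˌnu:.ˌke:b.kel.ˈtit.ta.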